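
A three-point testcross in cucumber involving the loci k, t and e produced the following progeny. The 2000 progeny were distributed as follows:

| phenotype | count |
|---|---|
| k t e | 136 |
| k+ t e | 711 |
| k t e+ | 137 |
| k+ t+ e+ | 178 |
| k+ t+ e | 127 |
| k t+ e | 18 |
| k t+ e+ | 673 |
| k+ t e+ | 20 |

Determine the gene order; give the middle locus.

e

The two most frequent reciprocal classes, k t+ e+ and k+ t e, are the parental types, so the F1 was k t+ e+ / k+ t e.
The two rarest classes, k t+ e and k+ t e+, are the double crossovers. Comparing them with the parentals, only the e allele has switched, so e is the middle locus and the order is k – e – t.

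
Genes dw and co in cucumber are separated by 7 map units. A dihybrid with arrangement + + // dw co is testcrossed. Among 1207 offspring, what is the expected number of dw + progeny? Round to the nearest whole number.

42

A map distance of 7 map units corresponds to a recombination frequency of 0.070.
The F1 is + + / dw co, so dw + is a recombinant gamete class with expected frequency r/2 = 0.070/2 = 0.0350.
Expected number = 0.0350 × 1207 = 42.25 ≈ 42.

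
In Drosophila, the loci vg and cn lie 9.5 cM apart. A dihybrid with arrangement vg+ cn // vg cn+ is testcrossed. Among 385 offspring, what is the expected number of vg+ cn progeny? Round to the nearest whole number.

174

A map distance of 9.5 cM corresponds to a recombination frequency of 0.095.
The F1 is vg+ cn / vg cn+, so vg+ cn is a parental gamete class with expected frequency (1 − r)/2 = 0.905/2 = 0.4525.
Expected number = 0.4525 × 385 = 174.21 ≈ 174.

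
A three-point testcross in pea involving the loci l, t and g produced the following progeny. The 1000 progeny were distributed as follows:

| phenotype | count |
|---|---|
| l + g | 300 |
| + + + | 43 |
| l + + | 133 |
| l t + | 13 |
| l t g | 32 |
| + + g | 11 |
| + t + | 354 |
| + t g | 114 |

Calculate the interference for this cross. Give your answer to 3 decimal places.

0.105

The two most frequent reciprocal classes, + t + and l + g, are the parental types, so the F1 was + t + / l + g.
The two rarest classes, l t + and + + g, are the double crossovers. Comparing them with the parentals, only the l allele has switched, so l is the middle locus and the order is t – l – g.
t–l: (75 + 24)/1000 = 0.0990; l–g: (247 + 24)/1000 = 0.2710.
Expected DCO frequency = 0.0990 × 0.2710 ≈ 0.02683; observed = 24/1000 ≈ 0.02400.
Coefficient of coincidence = 0.02400/0.02683 ≈ 0.895; interference = 1 − 0.895 = 0.105.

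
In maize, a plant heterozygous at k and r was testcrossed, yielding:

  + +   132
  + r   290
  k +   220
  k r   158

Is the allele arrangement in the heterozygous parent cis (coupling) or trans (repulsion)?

The two most frequent classes are + r (290) and k + (220); these are the parental (non-recombinant) types.
So the F1 carried + r on one chromosome and k + on the other — the recessive alleles are on opposite chromosomes (trans / repulsion).

trans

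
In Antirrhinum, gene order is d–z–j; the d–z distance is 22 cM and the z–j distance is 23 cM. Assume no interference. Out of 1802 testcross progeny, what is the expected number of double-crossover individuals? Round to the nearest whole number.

91

Map distances give recombination frequencies of 0.220 and 0.230 for the two intervals.
With no interference, expected double-crossover frequency = 0.220 × 0.230 = 0.05060.
Expected number = 0.05060 × 1802 = 91.18 ≈ 91.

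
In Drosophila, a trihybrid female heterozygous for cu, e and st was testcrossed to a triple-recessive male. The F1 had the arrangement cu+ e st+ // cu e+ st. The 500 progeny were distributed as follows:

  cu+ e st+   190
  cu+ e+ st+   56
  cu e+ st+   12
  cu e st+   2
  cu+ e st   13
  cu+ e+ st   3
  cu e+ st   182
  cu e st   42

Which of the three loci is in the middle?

cu

The two rarest classes, cu e st+ and cu+ e+ st, are the double crossovers. Comparing them with the parentals, only the cu allele has switched, so cu is the middle locus and the order is st – cu – e.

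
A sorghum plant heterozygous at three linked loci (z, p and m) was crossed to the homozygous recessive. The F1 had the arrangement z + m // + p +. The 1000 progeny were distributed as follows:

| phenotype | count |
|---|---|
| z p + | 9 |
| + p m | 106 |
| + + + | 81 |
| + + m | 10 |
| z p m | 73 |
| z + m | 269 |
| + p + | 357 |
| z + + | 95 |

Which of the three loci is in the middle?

The two rarest classes, + + m and z p +, are the double crossovers. Comparing them with the parentals, only the z allele has switched, so z is the middle locus and the order is p – z – m.

z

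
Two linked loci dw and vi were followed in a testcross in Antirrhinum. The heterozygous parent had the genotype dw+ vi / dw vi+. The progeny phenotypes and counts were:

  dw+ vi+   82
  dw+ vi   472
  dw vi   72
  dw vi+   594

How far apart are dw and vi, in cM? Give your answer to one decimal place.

12.6 cM

The recombinant classes are dw+ vi+ and dw vi: 82 + 72 = 154.
Recombination frequency = 154/1220 = 0.1262 ≈ 12.6%, i.e. 12.6 cM.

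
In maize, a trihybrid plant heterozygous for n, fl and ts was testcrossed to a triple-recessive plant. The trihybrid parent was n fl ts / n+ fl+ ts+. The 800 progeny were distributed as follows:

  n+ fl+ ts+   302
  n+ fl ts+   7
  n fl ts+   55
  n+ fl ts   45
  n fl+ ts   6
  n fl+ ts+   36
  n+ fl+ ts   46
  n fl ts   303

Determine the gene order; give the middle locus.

fl

The two rarest classes, n fl+ ts and n+ fl ts+, are the double crossovers. Comparing them with the parentals, only the fl allele has switched, so fl is the middle locus and the order is n – fl – ts.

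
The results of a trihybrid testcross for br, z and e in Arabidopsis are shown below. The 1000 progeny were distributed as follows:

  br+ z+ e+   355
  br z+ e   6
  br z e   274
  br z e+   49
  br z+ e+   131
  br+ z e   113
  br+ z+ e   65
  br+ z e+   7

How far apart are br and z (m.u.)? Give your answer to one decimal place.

The two most frequent reciprocal classes, br z e and br+ z+ e+, are the parental types, so the F1 was br z e / br+ z+ e+.
The two rarest classes, br z+ e and br+ z e+, are the double crossovers. Comparing them with the parentals, only the z allele has switched, so z is the middle locus and the order is e – z – br.
Crossovers in the z–br interval produce the single-crossover classes br+ z e and br z+ e+ (113 + 131 = 244) plus the double crossovers (13).
RF(z–br) = (244 + 13) / 1000 = 257/1000 = 0.2570 → 25.7 m.u.

25.7 m.u.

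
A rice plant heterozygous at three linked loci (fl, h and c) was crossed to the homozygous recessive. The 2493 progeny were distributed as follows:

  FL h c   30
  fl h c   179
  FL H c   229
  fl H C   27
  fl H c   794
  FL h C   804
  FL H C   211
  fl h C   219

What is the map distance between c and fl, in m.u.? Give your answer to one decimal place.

The two most frequent reciprocal classes, FL h C and fl H c, are the parental types, so the F1 was FL h C / fl H c.
The two rarest classes, FL h c and fl H C, are the double crossovers. Comparing them with the parentals, only the c allele has switched, so c is the middle locus and the order is h – c – fl.
Crossovers in the c–fl interval produce the single-crossover classes fl h C and FL H c (219 + 229 = 448) plus the double crossovers (57).
RF(c–fl) = (448 + 57) / 2493 = 505/2493 = 0.2026 → 20.3 m.u.

20.3 m.u.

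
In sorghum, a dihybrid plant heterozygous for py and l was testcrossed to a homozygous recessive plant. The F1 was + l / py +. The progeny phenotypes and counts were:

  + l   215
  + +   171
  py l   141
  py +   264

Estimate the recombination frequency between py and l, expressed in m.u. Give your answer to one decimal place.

The recombinant classes are + + and py l: 171 + 141 = 312.
Recombination frequency = 312/791 = 0.3944 ≈ 39.4%, i.e. 39.4 m.u.

39.4 m.u.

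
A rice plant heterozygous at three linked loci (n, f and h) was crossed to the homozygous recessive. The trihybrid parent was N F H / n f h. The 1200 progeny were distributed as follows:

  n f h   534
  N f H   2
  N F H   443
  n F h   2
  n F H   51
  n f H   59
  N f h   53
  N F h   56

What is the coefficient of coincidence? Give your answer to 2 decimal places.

0.37

The two rarest classes, N f H and n F h, are the double crossovers. Comparing them with the parentals, only the f allele has switched, so f is the middle locus and the order is n – f – h.
n–f: (104 + 4)/1200 = 0.0900; f–h: (115 + 4)/1200 = 0.0992.
Expected DCO frequency = 0.0900 × 0.0992 ≈ 0.00893; observed = 4/1200 ≈ 0.00333.
Coefficient of coincidence = 0.00333/0.00893 ≈ 0.37.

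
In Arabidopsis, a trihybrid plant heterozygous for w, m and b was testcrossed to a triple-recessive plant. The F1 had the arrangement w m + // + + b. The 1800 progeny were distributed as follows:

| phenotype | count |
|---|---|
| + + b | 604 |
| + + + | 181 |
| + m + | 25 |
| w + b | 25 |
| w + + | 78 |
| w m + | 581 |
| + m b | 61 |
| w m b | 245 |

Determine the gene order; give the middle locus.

The two rarest classes, + m + and w + b, are the double crossovers. Comparing them with the parentals, only the w allele has switched, so w is the middle locus and the order is b – w – m.

w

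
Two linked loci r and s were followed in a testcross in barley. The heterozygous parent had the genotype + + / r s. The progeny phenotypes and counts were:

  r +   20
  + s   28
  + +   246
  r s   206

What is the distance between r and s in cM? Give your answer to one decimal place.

The recombinant classes are + s and r +: 28 + 20 = 48.
Recombination frequency = 48/500 = 0.0960 ≈ 9.6%, i.e. 9.6 cM.

9.6 cM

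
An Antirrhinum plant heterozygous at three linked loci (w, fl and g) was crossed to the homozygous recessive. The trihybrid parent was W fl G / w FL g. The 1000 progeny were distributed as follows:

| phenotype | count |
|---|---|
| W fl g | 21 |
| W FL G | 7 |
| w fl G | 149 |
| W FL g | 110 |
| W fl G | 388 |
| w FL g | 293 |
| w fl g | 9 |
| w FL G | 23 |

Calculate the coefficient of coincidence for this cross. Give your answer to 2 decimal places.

0.97

The two rarest classes, W FL G and w fl g, are the double crossovers. Comparing them with the parentals, only the fl allele has switched, so fl is the middle locus and the order is w – fl – g.
w–fl: (259 + 16)/1000 = 0.2750; fl–g: (44 + 16)/1000 = 0.0600.
Expected DCO frequency = 0.2750 × 0.0600 ≈ 0.01650; observed = 16/1000 ≈ 0.01600.
Coefficient of coincidence = 0.01600/0.01650 ≈ 0.97.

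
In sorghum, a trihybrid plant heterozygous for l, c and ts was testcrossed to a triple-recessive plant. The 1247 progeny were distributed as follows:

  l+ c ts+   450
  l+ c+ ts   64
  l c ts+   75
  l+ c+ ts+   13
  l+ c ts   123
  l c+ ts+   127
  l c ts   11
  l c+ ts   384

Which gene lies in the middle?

The two most frequent reciprocal classes, l+ c ts+ and l c+ ts, are the parental types, so the F1 was l+ c ts+ / l c+ ts.
The two rarest classes, l+ c+ ts+ and l c ts, are the double crossovers. Comparing them with the parentals, only the c allele has switched, so c is the middle locus and the order is l – c – ts.

c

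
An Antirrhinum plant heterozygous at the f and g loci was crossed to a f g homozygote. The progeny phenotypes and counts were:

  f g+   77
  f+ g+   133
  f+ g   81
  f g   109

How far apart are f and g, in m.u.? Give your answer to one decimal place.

39.5 m.u.

The two most frequent classes, f+ g+ (133) and f g (109), are the parental types, so the F1 was f+ g+ / f g.
The recombinant classes are f+ g and f g+: 81 + 77 = 158.
Recombination frequency = 158/400 = 0.3950 ≈ 39.5%, i.e. 39.5 m.u.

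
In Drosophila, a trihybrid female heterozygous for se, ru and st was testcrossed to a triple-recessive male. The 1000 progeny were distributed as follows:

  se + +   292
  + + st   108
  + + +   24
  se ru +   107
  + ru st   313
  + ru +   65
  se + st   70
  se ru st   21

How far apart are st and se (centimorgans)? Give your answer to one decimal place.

The two most frequent reciprocal classes, se + + and + ru st, are the parental types, so the F1 was se + + / + ru st.
The two rarest classes, + + + and se ru st, are the double crossovers. Comparing them with the parentals, only the se allele has switched, so se is the middle locus and the order is st – se – ru.
Crossovers in the st–se interval produce the single-crossover classes se + st and + ru + (70 + 65 = 135) plus the double crossovers (45).
RF(st–se) = (135 + 45) / 1000 = 180/1000 = 0.1800 → 18.0 centimorgans.

18.0 centimorgans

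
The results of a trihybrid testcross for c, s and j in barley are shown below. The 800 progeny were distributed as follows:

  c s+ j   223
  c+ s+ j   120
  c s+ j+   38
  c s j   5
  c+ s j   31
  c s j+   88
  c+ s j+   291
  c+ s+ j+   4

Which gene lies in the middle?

s

The two most frequent reciprocal classes, c+ s j+ and c s+ j, are the parental types, so the F1 was c+ s j+ / c s+ j.
The two rarest classes, c+ s+ j+ and c s j, are the double crossovers. Comparing them with the parentals, only the s allele has switched, so s is the middle locus and the order is j – s – c.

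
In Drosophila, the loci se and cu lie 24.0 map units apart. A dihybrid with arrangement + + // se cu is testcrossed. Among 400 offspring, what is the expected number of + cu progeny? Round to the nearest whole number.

A map distance of 24.0 map units corresponds to a recombination frequency of 0.240.
The F1 is + + / se cu, so + cu is a recombinant gamete class with expected frequency r/2 = 0.240/2 = 0.1200.
Expected number = 0.1200 × 400 = 48.00 ≈ 48.

48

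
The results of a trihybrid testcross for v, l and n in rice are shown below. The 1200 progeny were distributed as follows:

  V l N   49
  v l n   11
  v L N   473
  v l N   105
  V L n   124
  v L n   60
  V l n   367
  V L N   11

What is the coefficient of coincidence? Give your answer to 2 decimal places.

0.80

The two most frequent reciprocal classes, v L N and V l n, are the parental types, so the F1 was v L N / V l n.
The two rarest classes, V L N and v l n, are the double crossovers. Comparing them with the parentals, only the v allele has switched, so v is the middle locus and the order is l – v – n.
l–v: (229 + 22)/1200 = 0.2092; v–n: (109 + 22)/1200 = 0.1092.
Expected DCO frequency = 0.2092 × 0.1092 ≈ 0.02284; observed = 22/1200 ≈ 0.01833.
Coefficient of coincidence = 0.01833/0.02284 ≈ 0.80.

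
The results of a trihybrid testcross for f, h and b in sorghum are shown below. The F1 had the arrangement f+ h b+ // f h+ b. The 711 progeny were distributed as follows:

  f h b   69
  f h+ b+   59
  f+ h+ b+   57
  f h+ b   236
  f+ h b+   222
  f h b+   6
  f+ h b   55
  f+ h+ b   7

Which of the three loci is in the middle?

f

The two rarest classes, f h b+ and f+ h+ b, are the double crossovers. Comparing them with the parentals, only the f allele has switched, so f is the middle locus and the order is h – f – b.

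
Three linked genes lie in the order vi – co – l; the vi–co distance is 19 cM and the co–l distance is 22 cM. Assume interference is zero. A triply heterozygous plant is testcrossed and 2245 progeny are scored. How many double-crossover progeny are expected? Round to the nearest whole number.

Map distances give recombination frequencies of 0.190 and 0.220 for the two intervals.
With no interference, expected double-crossover frequency = 0.190 × 0.220 = 0.04180.
Expected number = 0.04180 × 2245 = 93.84 ≈ 94.

94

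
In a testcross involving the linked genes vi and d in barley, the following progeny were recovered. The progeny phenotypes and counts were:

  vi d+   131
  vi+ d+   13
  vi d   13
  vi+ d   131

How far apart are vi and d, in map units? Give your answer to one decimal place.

9.0 map units

The two most frequent classes, vi+ d (131) and vi d+ (131), are the parental types, so the F1 was vi+ d / vi d+.
The recombinant classes are vi+ d+ and vi d: 13 + 13 = 26.
Recombination frequency = 26/288 = 0.0903 ≈ 9.0%, i.e. 9.0 map units.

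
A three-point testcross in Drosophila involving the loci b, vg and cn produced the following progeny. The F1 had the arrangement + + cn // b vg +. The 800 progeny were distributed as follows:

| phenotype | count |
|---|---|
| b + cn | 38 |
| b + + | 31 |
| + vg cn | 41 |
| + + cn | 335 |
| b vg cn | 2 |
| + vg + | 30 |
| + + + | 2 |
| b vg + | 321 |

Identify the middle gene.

cn

The two rarest classes, + + + and b vg cn, are the double crossovers. Comparing them with the parentals, only the cn allele has switched, so cn is the middle locus and the order is vg – cn – b.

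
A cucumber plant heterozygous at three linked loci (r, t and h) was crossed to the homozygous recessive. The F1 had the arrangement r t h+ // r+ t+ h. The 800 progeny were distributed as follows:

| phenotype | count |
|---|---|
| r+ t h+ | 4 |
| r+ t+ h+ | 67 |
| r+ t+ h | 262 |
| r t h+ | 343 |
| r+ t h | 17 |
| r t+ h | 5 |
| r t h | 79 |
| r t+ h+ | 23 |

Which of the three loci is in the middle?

The two rarest classes, r+ t h+ and r t+ h, are the double crossovers. Comparing them with the parentals, only the r allele has switched, so r is the middle locus and the order is t – r – h.

r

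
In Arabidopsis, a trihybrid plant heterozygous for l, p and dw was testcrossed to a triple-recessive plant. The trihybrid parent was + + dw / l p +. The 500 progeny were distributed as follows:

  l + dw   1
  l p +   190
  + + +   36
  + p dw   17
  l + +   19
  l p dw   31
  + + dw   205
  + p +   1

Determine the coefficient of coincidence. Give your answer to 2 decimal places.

0.38

The two rarest classes, l + dw and + p +, are the double crossovers. Comparing them with the parentals, only the l allele has switched, so l is the middle locus and the order is p – l – dw.
p–l: (36 + 2)/500 = 0.0760; l–dw: (67 + 2)/500 = 0.1380.
Expected DCO frequency = 0.0760 × 0.1380 ≈ 0.01049; observed = 2/500 ≈ 0.00400.
Coefficient of coincidence = 0.00400/0.01049 ≈ 0.38.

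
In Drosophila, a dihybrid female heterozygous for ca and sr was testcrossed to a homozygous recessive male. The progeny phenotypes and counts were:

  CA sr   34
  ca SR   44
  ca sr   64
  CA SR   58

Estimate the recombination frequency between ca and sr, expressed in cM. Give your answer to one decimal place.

39.0 cM

The two most frequent classes, CA SR (58) and ca sr (64), are the parental types, so the F1 was CA SR / ca sr.
The recombinant classes are CA sr and ca SR: 34 + 44 = 78.
Recombination frequency = 78/200 = 0.3900 ≈ 39.0%, i.e. 39.0 cM.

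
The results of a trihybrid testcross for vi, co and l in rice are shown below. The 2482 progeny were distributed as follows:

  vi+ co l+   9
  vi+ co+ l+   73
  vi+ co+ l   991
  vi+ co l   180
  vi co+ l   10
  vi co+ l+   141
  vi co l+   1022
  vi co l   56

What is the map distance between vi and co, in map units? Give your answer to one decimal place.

The two most frequent reciprocal classes, vi co l+ and vi+ co+ l, are the parental types, so the F1 was vi co l+ / vi+ co+ l.
The two rarest classes, vi+ co l+ and vi co+ l, are the double crossovers. Comparing them with the parentals, only the vi allele has switched, so vi is the middle locus and the order is l – vi – co.
Crossovers in the vi–co interval produce the single-crossover classes vi co+ l+ and vi+ co l (141 + 180 = 321) plus the double crossovers (19).
RF(vi–co) = (321 + 19) / 2482 = 340/2482 = 0.1370 → 13.7 map units.

13.7 map units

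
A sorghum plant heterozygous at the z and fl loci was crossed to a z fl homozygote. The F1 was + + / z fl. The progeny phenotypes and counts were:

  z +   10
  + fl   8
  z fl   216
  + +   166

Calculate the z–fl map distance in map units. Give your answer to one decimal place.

4.5 map units

The recombinant classes are + fl and z +: 8 + 10 = 18.
Recombination frequency = 18/400 = 0.0450 ≈ 4.5%, i.e. 4.5 map units.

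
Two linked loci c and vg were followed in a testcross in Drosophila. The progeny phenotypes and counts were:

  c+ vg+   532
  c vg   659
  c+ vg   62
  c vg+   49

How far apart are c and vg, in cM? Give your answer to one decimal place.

The two most frequent classes, c+ vg+ (532) and c vg (659), are the parental types, so the F1 was c+ vg+ / c vg.
The recombinant classes are c+ vg and c vg+: 62 + 49 = 111.
Recombination frequency = 111/1302 = 0.0853 ≈ 8.5%, i.e. 8.5 cM.

8.5 cM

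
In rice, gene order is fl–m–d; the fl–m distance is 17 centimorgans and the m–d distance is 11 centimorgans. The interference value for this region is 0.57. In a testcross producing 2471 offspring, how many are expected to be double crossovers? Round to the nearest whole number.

Map distances give recombination frequencies of 0.170 and 0.110 for the two intervals.
With interference 0.57 (so coincidence = 0.43), expected double-crossover frequency = 0.170 × 0.110 × 0.43 = 0.00804.
Expected number = 0.00804 × 2471 = 19.87 ≈ 20.

20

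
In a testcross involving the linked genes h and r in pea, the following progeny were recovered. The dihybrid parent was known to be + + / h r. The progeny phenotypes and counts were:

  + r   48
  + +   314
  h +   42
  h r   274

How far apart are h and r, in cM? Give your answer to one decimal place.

13.3 cM

The recombinant classes are + r and h +: 48 + 42 = 90.
Recombination frequency = 90/678 = 0.1327 ≈ 13.3%, i.e. 13.3 cM.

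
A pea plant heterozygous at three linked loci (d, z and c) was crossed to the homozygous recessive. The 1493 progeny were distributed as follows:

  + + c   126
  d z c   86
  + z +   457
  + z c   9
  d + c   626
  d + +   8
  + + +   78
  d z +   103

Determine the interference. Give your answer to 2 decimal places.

The two most frequent reciprocal classes, + z + and d + c, are the parental types, so the F1 was + z + / d + c.
The two rarest classes, + z c and d + +, are the double crossovers. Comparing them with the parentals, only the c allele has switched, so c is the middle locus and the order is d – c – z.
d–c: (229 + 17)/1493 = 0.1648; c–z: (164 + 17)/1493 = 0.1212.
Expected DCO frequency = 0.1648 × 0.1212 ≈ 0.01997; observed = 17/1493 ≈ 0.01139.
Coefficient of coincidence = 0.01139/0.01997 ≈ 0.57; interference = 1 − 0.57 = 0.43.

0.43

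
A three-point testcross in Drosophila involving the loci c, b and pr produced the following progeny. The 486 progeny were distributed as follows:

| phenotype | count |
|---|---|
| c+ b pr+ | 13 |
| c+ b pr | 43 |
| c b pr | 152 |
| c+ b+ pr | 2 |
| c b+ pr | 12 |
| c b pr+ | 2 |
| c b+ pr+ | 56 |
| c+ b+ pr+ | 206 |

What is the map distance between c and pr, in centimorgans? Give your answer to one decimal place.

21.2 centimorgans

The two most frequent reciprocal classes, c b pr and c+ b+ pr+, are the parental types, so the F1 was c b pr / c+ b+ pr+.
The two rarest classes, c b pr+ and c+ b+ pr, are the double crossovers. Comparing them with the parentals, only the pr allele has switched, so pr is the middle locus and the order is b – pr – c.
Crossovers in the pr–c interval produce the single-crossover classes c+ b pr and c b+ pr+ (43 + 56 = 99) plus the double crossovers (4).
RF(pr–c) = (99 + 4) / 486 = 103/486 = 0.2119 → 21.2 centimorgans.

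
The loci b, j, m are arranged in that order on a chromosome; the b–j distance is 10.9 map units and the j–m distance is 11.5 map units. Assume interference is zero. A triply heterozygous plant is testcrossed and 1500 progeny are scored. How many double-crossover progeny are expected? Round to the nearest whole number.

Map distances give recombination frequencies of 0.109 and 0.115 for the two intervals.
With no interference, expected double-crossover frequency = 0.109 × 0.115 = 0.01254.
Expected number = 0.01254 × 1500 = 18.80 ≈ 19.

19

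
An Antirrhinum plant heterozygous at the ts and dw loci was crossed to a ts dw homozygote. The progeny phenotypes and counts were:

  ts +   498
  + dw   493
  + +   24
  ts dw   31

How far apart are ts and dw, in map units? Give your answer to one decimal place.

5.3 map units

The two most frequent classes, + dw (493) and ts + (498), are the parental types, so the F1 was + dw / ts +.
The recombinant classes are + + and ts dw: 24 + 31 = 55.
Recombination frequency = 55/1046 = 0.0526 ≈ 5.3%, i.e. 5.3 map units.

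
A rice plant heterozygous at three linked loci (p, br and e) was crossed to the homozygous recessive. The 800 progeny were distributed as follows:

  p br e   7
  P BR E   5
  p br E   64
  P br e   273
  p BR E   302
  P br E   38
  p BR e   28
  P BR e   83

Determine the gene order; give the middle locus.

p

The two most frequent reciprocal classes, P br e and p BR E, are the parental types, so the F1 was P br e / p BR E.
The two rarest classes, p br e and P BR E, are the double crossovers. Comparing them with the parentals, only the p allele has switched, so p is the middle locus and the order is e – p – br.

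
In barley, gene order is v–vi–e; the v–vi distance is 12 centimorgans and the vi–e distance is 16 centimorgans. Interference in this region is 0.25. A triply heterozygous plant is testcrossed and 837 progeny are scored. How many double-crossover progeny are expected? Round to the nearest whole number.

12

Map distances give recombination frequencies of 0.120 and 0.160 for the two intervals.
With interference 0.25 (so coincidence = 0.75), expected double-crossover frequency = 0.120 × 0.160 × 0.75 = 0.01440.
Expected number = 0.01440 × 837 = 12.05 ≈ 12.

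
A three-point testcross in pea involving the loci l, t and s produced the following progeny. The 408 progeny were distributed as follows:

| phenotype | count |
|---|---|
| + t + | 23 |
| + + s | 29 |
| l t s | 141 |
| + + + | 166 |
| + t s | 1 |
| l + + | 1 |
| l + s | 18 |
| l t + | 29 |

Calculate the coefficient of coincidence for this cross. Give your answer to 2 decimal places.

The two most frequent reciprocal classes, l t s and + + +, are the parental types, so the F1 was l t s / + + +.
The two rarest classes, + t s and l + +, are the double crossovers. Comparing them with the parentals, only the l allele has switched, so l is the middle locus and the order is s – l – t.
s–l: (58 + 2)/408 = 0.1471; l–t: (41 + 2)/408 = 0.1054.
Expected DCO frequency = 0.1471 × 0.1054 ≈ 0.01550; observed = 2/408 ≈ 0.00490.
Coefficient of coincidence = 0.00490/0.01550 ≈ 0.32.

0.32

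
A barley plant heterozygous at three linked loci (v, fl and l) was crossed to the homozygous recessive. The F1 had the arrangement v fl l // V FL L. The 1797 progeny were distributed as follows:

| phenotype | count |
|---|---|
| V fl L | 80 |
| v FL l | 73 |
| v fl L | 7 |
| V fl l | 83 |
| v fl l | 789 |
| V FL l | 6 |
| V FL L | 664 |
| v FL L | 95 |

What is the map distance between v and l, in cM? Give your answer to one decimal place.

The two rarest classes, v fl L and V FL l, are the double crossovers. Comparing them with the parentals, only the l allele has switched, so l is the middle locus and the order is fl – l – v.
Crossovers in the l–v interval produce the single-crossover classes V fl l and v FL L (83 + 95 = 178) plus the double crossovers (13).
RF(l–v) = (178 + 13) / 1797 = 191/1797 = 0.1063 → 10.6 cM.

10.6 cM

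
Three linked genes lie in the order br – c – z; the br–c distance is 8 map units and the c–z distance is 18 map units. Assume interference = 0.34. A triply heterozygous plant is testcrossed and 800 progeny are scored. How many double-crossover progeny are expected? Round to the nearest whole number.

Map distances give recombination frequencies of 0.080 and 0.180 for the two intervals.
With interference 0.34 (so coincidence = 0.66), expected double-crossover frequency = 0.080 × 0.180 × 0.66 = 0.00950.
Expected number = 0.00950 × 800 = 7.60 ≈ 8.

8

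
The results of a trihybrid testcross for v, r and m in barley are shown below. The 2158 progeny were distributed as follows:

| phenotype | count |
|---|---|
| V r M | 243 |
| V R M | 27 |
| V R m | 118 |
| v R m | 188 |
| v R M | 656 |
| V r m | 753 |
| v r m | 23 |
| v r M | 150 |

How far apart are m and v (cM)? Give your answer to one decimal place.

The two most frequent reciprocal classes, V r m and v R M, are the parental types, so the F1 was V r m / v R M.
The two rarest classes, v r m and V R M, are the double crossovers. Comparing them with the parentals, only the v allele has switched, so v is the middle locus and the order is r – v – m.
Crossovers in the v–m interval produce the single-crossover classes V r M and v R m (243 + 188 = 431) plus the double crossovers (50).
RF(v–m) = (431 + 50) / 2158 = 481/2158 = 0.2229 → 22.3 cM.

22.3 cM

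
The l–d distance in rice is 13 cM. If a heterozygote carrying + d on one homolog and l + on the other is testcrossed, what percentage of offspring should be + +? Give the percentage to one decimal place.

A map distance of 13 cM corresponds to a recombination frequency of 0.130.
The F1 is + d / l +, so + + is a recombinant gamete class with expected frequency r/2 = 0.130/2 = 0.0650.
That is 0.0650 = 6.5% of the progeny.

6.5%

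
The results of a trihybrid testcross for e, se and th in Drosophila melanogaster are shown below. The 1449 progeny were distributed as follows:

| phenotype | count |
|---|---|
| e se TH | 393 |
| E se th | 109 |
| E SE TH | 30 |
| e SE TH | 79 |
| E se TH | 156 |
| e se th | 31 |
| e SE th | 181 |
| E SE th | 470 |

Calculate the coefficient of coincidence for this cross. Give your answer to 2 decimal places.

0.89

The two most frequent reciprocal classes, E SE th and e se TH, are the parental types, so the F1 was E SE th / e se TH.
The two rarest classes, E SE TH and e se th, are the double crossovers. Comparing them with the parentals, only the th allele has switched, so th is the middle locus and the order is e – th – se.
e–th: (337 + 61)/1449 = 0.2747; th–se: (188 + 61)/1449 = 0.1718.
Expected DCO frequency = 0.2747 × 0.1718 ≈ 0.04719; observed = 61/1449 ≈ 0.04210.
Coefficient of coincidence = 0.04210/0.04719 ≈ 0.89.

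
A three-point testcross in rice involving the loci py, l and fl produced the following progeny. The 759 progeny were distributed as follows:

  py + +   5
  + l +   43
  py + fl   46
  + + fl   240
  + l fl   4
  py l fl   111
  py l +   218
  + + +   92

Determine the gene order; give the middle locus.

The two most frequent reciprocal classes, py l + and + + fl, are the parental types, so the F1 was py l + / + + fl.
The two rarest classes, py + + and + l fl, are the double crossovers. Comparing them with the parentals, only the l allele has switched, so l is the middle locus and the order is py – l – fl.

l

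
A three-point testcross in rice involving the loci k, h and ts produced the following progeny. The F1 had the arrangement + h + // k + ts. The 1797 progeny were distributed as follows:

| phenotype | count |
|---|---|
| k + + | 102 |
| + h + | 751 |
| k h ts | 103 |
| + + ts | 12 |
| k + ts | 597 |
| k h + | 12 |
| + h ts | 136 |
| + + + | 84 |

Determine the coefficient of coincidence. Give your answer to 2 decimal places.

The two rarest classes, k h + and + + ts, are the double crossovers. Comparing them with the parentals, only the k allele has switched, so k is the middle locus and the order is h – k – ts.
h–k: (187 + 24)/1797 = 0.1174; k–ts: (238 + 24)/1797 = 0.1458.
Expected DCO frequency = 0.1174 × 0.1458 ≈ 0.01712; observed = 24/1797 ≈ 0.01336.
Coefficient of coincidence = 0.01336/0.01712 ≈ 0.78.

0.78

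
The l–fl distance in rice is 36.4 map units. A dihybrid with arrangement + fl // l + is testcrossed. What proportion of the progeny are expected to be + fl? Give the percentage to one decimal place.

31.8%

A map distance of 36.4 map units corresponds to a recombination frequency of 0.364.
The F1 is + fl / l +, so + fl is a parental gamete class with expected frequency (1 − r)/2 = 0.636/2 = 0.3180.
That is 0.3180 = 31.8% of the progeny.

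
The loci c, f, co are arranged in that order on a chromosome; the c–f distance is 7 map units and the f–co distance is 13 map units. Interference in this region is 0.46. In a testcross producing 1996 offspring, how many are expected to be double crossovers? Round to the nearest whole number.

10

Map distances give recombination frequencies of 0.070 and 0.130 for the two intervals.
With interference 0.46 (so coincidence = 0.54), expected double-crossover frequency = 0.070 × 0.130 × 0.54 = 0.00491.
Expected number = 0.00491 × 1996 = 9.81 ≈ 10.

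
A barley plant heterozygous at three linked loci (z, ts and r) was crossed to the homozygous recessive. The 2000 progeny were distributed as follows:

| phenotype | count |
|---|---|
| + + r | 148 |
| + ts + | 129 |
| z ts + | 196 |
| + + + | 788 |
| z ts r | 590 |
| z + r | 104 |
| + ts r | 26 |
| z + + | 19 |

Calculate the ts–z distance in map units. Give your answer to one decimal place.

13.9 map units

The two most frequent reciprocal classes, z ts r and + + +, are the parental types, so the F1 was z ts r / + + +.
The two rarest classes, + ts r and z + +, are the double crossovers. Comparing them with the parentals, only the z allele has switched, so z is the middle locus and the order is r – z – ts.
Crossovers in the z–ts interval produce the single-crossover classes z + r and + ts + (104 + 129 = 233) plus the double crossovers (45).
RF(z–ts) = (233 + 45) / 2000 = 278/2000 = 0.1390 → 13.9 map units.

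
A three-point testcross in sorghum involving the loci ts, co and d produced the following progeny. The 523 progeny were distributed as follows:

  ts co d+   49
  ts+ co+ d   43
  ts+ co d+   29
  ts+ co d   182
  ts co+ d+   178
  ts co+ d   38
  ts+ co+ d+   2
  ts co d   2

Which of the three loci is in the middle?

ts

The two most frequent reciprocal classes, ts co+ d+ and ts+ co d, are the parental types, so the F1 was ts co+ d+ / ts+ co d.
The two rarest classes, ts+ co+ d+ and ts co d, are the double crossovers. Comparing them with the parentals, only the ts allele has switched, so ts is the middle locus and the order is d – ts – co.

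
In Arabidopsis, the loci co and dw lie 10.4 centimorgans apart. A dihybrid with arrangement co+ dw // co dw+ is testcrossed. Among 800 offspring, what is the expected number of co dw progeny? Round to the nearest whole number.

42

A map distance of 10.4 centimorgans corresponds to a recombination frequency of 0.104.
The F1 is co+ dw / co dw+, so co dw is a recombinant gamete class with expected frequency r/2 = 0.104/2 = 0.0520.
Expected number = 0.0520 × 800 = 41.60 ≈ 42.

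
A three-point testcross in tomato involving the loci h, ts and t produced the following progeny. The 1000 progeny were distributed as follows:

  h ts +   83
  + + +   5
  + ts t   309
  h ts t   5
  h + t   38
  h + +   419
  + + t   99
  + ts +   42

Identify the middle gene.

h

The two most frequent reciprocal classes, h + + and + ts t, are the parental types, so the F1 was h + + / + ts t.
The two rarest classes, + + + and h ts t, are the double crossovers. Comparing them with the parentals, only the h allele has switched, so h is the middle locus and the order is t – h – ts.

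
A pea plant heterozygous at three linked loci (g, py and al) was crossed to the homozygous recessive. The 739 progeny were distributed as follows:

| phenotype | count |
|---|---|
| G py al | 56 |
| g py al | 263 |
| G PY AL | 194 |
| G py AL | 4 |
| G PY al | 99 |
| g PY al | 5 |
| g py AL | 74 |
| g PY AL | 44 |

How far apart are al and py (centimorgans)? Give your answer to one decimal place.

The two most frequent reciprocal classes, G PY AL and g py al, are the parental types, so the F1 was G PY AL / g py al.
The two rarest classes, G py AL and g PY al, are the double crossovers. Comparing them with the parentals, only the py allele has switched, so py is the middle locus and the order is g – py – al.
Crossovers in the py–al interval produce the single-crossover classes G PY al and g py AL (99 + 74 = 173) plus the double crossovers (9).
RF(py–al) = (173 + 9) / 739 = 182/739 = 0.2463 → 24.6 centimorgans.

24.6 centimorgans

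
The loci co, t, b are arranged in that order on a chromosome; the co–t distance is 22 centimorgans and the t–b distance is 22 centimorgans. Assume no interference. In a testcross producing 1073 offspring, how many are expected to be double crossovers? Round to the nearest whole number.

52

Map distances give recombination frequencies of 0.220 and 0.220 for the two intervals.
With no interference, expected double-crossover frequency = 0.220 × 0.220 = 0.04840.
Expected number = 0.04840 × 1073 = 51.93 ≈ 52.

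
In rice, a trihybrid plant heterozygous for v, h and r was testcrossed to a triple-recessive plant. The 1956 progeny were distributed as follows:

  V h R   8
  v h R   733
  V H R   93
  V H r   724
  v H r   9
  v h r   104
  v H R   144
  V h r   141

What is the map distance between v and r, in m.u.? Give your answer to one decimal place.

10.9 m.u.

The two most frequent reciprocal classes, V H r and v h R, are the parental types, so the F1 was V H r / v h R.
The two rarest classes, v H r and V h R, are the double crossovers. Comparing them with the parentals, only the v allele has switched, so v is the middle locus and the order is h – v – r.
Crossovers in the v–r interval produce the single-crossover classes V H R and v h r (93 + 104 = 197) plus the double crossovers (17).
RF(v–r) = (197 + 17) / 1956 = 214/1956 = 0.1094 → 10.9 m.u.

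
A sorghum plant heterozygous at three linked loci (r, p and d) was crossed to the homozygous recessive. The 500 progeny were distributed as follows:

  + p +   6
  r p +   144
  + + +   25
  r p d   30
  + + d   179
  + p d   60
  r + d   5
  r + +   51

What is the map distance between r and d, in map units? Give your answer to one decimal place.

13.2 map units

The two most frequent reciprocal classes, r p + and + + d, are the parental types, so the F1 was r p + / + + d.
The two rarest classes, + p + and r + d, are the double crossovers. Comparing them with the parentals, only the r allele has switched, so r is the middle locus and the order is d – r – p.
Crossovers in the d–r interval produce the single-crossover classes r p d and + + + (30 + 25 = 55) plus the double crossovers (11).
RF(d–r) = (55 + 11) / 500 = 66/500 = 0.1320 → 13.2 map units.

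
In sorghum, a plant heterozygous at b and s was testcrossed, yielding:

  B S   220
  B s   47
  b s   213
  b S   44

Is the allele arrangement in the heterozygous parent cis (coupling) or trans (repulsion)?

The two most frequent classes are B S (220) and b s (213); these are the parental (non-recombinant) types.
So the F1 carried B S on one chromosome and b s on the other — the recessive alleles are on the same chromosome (cis / coupling).

cis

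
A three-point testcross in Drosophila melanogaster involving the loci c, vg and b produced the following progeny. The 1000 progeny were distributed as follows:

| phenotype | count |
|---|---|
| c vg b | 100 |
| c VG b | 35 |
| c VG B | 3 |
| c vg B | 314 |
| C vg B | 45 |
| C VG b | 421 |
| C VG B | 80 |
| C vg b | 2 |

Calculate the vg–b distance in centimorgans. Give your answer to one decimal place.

18.5 centimorgans

The two most frequent reciprocal classes, c vg B and C VG b, are the parental types, so the F1 was c vg B / C VG b.
The two rarest classes, c VG B and C vg b, are the double crossovers. Comparing them with the parentals, only the vg allele has switched, so vg is the middle locus and the order is c – vg – b.
Crossovers in the vg–b interval produce the single-crossover classes c vg b and C VG B (100 + 80 = 180) plus the double crossovers (5).
RF(vg–b) = (180 + 5) / 1000 = 185/1000 = 0.1850 → 18.5 centimorgans.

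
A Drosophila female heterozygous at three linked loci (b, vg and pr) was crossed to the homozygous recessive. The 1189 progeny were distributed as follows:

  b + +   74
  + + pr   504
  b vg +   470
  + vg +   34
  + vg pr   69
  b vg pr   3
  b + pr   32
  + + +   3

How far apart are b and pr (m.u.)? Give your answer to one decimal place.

6.1 m.u.

The two most frequent reciprocal classes, b vg + and + + pr, are the parental types, so the F1 was b vg + / + + pr.
The two rarest classes, b vg pr and + + +, are the double crossovers. Comparing them with the parentals, only the pr allele has switched, so pr is the middle locus and the order is vg – pr – b.
Crossovers in the pr–b interval produce the single-crossover classes + vg + and b + pr (34 + 32 = 66) plus the double crossovers (6).
RF(pr–b) = (66 + 6) / 1189 = 72/1189 = 0.0606 → 6.1 m.u.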